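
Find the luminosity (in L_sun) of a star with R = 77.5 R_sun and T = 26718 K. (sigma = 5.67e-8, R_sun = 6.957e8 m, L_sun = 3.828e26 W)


R = 77.5 * 6.957e8 m = 5.391675e+10 m. L = 4*pi*R^2*sigma*T^4 = 4*pi*(5.391675e+10)^2 * 5.67e-8 * 26718^4 = 1.055494845e+33 W. L/L_sun = 1.055494845e+33 / 3.828e26 = 2.757e+06

2.757e+06 L_sun


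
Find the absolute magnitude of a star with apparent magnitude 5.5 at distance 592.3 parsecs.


M = m - 5*log10(d) + 5 = 5.5 - 5*log10(592.3) + 5 = -3.3627

-3.3627


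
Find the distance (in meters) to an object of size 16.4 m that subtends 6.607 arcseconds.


D = size / theta_rad, theta_rad = 6.607 * pi/(180*3600) = 3.203e-05, D = 511993.7676

511993.7676 m


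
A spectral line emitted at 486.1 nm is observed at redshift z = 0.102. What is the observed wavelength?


lam_obs = lam_emit * (1 + z) = 486.1 * (1 + 0.102) = 535.6822

535.6822 nm


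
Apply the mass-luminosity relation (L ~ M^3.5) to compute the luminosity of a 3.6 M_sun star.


L/L_sun = (M/M_sun)^3.5 = 3.6^3.5 = 88.5235

88.5235 L_sun


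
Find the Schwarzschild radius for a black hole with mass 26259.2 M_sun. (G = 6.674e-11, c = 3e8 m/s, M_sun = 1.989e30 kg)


M = 26259.2 * 1.989e30 kg = 5.22295488e+34 kg. rs = 2GM/c^2 = 2 * 6.674e-11 * 5.22295488e+34 / (3e8)^2 = 7.746e+07

7.746e+07 m


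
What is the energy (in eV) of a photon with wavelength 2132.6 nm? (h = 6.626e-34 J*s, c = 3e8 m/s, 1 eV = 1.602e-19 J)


E = hc/lambda = 6.626e-34 * 3e8 / 2.133e-06 = 9.321e-20 J = 0.5818 eV

0.5818 eV


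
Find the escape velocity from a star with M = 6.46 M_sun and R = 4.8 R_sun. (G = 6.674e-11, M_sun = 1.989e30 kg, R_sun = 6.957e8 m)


M = 6.46 * 1.989e30 kg = 1.284894e+31 kg; R = 4.8 * 6.957e8 m = 3.33936e+09 m. v_esc = sqrt(2GM/R) = sqrt(2 * 6.674e-11 * 1.284894e+31 / 3.33936e+09) = 716654.99

716654.99 m/s


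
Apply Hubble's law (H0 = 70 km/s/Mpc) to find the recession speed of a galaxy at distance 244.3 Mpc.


v = H0 * d = 70 * 244.3 = 17101.0

17101.0 km/s


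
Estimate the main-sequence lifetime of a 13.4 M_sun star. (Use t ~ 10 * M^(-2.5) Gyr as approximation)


t = 10 * M^(-2.5) = 10 * 13.4^(-2.5) = 0.0152

0.0152 Gyr


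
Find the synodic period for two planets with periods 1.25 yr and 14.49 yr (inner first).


1/P_syn = |1/P1 - 1/P2| = |1/1.25 - 1/14.49| => P_syn = 1.368

1.368 years


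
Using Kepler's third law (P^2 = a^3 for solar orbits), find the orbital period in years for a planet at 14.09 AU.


P = a^(3/2) = 14.09^1.5 = 52.8891

52.8891 years


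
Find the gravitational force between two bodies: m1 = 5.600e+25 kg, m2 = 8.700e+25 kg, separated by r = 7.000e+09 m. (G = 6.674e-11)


F = G*m1*m2/r^2 = 6.674e-11 * 5.600e+25 * 8.700e+25 / (7.000e+09)^2 = 6.674e-11 * 4.872e+51 / 4.900e+19 = 6.636e+21

6.636e+21 N


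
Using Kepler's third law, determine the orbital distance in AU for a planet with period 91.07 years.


a = P^(2/3) = 91.07^(2/3) = 20.2419

20.2419 AU


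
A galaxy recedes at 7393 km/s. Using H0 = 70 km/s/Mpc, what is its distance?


d = v / H0 = 7393 / 70 = 105.6143

105.6143 Mpc


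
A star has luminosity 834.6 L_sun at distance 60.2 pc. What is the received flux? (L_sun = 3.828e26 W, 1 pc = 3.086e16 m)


F = L / (4*pi*d^2) = 3.195e+29 / (4*pi*(1.858e+18)^2) = 7.366e-09

7.366e-09 W/m^2


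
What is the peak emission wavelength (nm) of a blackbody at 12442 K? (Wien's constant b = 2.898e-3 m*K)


lam_max = b / T = 2.898e-3 / 12442 = 2.329e-07 m = 232.9208 nm

232.9208 nm


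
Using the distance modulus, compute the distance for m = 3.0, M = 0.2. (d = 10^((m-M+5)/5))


d = 10^((m - M + 5)/5) = 10^((3.0 - 0.2 + 5)/5) = 36.3078

36.3078 pc


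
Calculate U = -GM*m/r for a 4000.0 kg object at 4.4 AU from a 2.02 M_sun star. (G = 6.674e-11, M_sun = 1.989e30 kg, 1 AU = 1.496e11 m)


M = 2.02 * 1.989e30 kg = 4.01778e+30 kg; r = 4.4 AU * 1.496e11 m/AU = 6.5824e+11 m. U = -GM*m/r = -(6.674e-11 * 4.01778e+30 * 4000.0) / 6.5824e+11 = -1.629e+12

-1.629e+12 J


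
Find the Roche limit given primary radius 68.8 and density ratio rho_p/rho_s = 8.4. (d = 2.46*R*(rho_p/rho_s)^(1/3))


d_Roche = 2.46 * 68.8 * 8.4^(1/3) = 344.0461

344.0461


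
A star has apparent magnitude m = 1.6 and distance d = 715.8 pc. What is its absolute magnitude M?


M = m - 5*log10(d) + 5 = 1.6 - 5*log10(715.8) + 5 = -7.674

-7.674


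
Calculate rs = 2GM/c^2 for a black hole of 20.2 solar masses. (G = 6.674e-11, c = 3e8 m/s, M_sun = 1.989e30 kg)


M = 20.2 * 1.989e30 kg = 4.01778e+31 kg. rs = 2GM/c^2 = 2 * 6.674e-11 * 4.01778e+31 / (3e8)^2 = 59588.1416

59588.1416 m


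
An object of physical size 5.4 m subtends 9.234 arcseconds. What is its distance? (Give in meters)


D = size / theta_rad, theta_rad = 9.234 * pi/(180*3600) = 4.477e-05, D = 120622.6937

120622.6937 m


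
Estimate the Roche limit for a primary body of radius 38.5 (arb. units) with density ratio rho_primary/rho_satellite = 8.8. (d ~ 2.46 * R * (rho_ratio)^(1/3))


d_Roche = 2.46 * 38.5 * 8.8^(1/3) = 195.5345

195.5345


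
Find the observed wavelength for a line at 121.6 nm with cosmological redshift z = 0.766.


lam_obs = lam_emit * (1 + z) = 121.6 * (1 + 0.766) = 214.7456

214.7456 nm


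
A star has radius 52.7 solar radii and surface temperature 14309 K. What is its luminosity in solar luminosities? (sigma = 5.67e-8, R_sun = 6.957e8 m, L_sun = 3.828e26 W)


R = 52.7 * 6.957e8 m = 3.666339e+10 m. L = 4*pi*R^2*sigma*T^4 = 4*pi*(3.666339e+10)^2 * 5.67e-8 * 14309^4 = 4.015090094e+31 W. L/L_sun = 4.015090094e+31 / 3.828e26 = 104887.411

104887.411 L_sun


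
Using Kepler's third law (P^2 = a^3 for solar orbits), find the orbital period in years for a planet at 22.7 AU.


P = a^(3/2) = 22.7^1.5 = 108.1531

108.1531 years


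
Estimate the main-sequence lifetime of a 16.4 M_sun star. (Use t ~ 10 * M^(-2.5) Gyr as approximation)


t = 10 * M^(-2.5) = 10 * 16.4^(-2.5) = 0.0092

0.0092 Gyr


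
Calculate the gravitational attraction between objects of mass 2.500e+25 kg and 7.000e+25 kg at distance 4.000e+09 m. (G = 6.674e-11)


F = G*m1*m2/r^2 = 6.674e-11 * 2.500e+25 * 7.000e+25 / (4.000e+09)^2 = 6.674e-11 * 1.750e+51 / 1.600e+19 = 7.300e+21

7.300e+21 N


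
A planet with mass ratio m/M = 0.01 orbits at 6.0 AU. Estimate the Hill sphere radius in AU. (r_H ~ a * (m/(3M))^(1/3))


r_H = a * (m/3M)^(1/3) = 6.0 * (0.01/3)^(1/3) = 0.8963

0.8963 AU


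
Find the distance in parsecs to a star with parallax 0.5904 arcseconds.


d = 1/p = 1/0.5904 = 1.6938

1.6938 pc


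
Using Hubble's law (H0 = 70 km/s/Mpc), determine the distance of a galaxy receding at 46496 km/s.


d = v / H0 = 46496 / 70 = 664.2286

664.2286 Mpc


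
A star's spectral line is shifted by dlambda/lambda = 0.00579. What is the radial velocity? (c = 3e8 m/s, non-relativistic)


v = (dlambda/lambda) * c = 0.00579 * 3e8 = 1.737e+06

1.737e+06 m/s


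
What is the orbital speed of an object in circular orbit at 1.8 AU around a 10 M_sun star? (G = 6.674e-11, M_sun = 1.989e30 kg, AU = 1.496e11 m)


v = sqrt(GM/r) = sqrt(6.674e-11 * 1.989e+31 / 2.693e+11) = 70211.531

70211.531 m/s


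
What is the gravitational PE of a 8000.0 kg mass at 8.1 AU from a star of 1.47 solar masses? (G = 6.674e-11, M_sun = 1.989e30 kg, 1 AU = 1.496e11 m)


M = 1.47 * 1.989e30 kg = 2.92383e+30 kg; r = 8.1 AU * 1.496e11 m/AU = 1.21176e+12 m. U = -GM*m/r = -(6.674e-11 * 2.92383e+30 * 8000.0) / 1.21176e+12 = -1.288e+12

-1.288e+12 J


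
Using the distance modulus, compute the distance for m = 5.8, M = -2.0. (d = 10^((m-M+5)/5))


d = 10^((m - M + 5)/5) = 10^((5.8 - -2.0 + 5)/5) = 363.0781

363.0781 pc


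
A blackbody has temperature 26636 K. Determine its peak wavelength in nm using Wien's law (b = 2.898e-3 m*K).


lam_max = b / T = 2.898e-3 / 26636 = 1.088e-07 m = 108.8001 nm

108.8001 nm


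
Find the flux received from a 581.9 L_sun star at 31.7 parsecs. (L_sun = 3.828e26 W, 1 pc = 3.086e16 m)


F = L / (4*pi*d^2) = 2.228e+29 / (4*pi*(9.783e+17)^2) = 1.852e-08

1.852e-08 W/m^2


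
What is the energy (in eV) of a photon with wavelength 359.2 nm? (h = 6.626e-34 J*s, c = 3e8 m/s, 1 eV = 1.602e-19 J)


E = hc/lambda = 6.626e-34 * 3e8 / 3.592e-07 = 5.534e-19 J = 3.4544 eV

3.4544 eV


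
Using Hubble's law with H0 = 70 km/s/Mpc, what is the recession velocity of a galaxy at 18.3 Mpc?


v = H0 * d = 70 * 18.3 = 1281.0

1281.0 km/s


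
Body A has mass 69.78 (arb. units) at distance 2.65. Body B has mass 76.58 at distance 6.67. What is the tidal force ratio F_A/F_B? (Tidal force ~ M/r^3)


Ratio = (M1/r1^3) / (M2/r2^3) = (69.78/2.65^3) / (76.58/6.67^3) = 14.5297

14.5297


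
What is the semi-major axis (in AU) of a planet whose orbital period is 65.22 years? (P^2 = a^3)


a = P^(2/3) = 65.22^(2/3) = 16.2027

16.2027 AU


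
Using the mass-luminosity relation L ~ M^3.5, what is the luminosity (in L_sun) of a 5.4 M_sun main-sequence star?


L/L_sun = (M/M_sun)^3.5 = 5.4^3.5 = 365.9133

365.9133 L_sun


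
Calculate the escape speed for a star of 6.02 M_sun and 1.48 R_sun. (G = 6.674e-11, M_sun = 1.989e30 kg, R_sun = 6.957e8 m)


M = 6.02 * 1.989e30 kg = 1.197378e+31 kg; R = 1.48 * 6.957e8 m = 1.029636e+09 m. v_esc = sqrt(2GM/R) = sqrt(2 * 6.674e-11 * 1.197378e+31 / 1.029636e+09) = 1.246e+06

1.246e+06 m/s


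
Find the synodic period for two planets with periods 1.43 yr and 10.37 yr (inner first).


1/P_syn = |1/P1 - 1/P2| = |1/1.43 - 1/10.37| => P_syn = 1.6587

1.6587 years


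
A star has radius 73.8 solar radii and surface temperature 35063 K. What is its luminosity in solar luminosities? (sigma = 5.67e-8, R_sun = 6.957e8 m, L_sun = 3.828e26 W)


R = 73.8 * 6.957e8 m = 5.134266e+10 m. L = 4*pi*R^2*sigma*T^4 = 4*pi*(5.134266e+10)^2 * 5.67e-8 * 35063^4 = 2.838872842e+33 W. L/L_sun = 2.838872842e+33 / 3.828e26 = 7.416e+06

7.416e+06 L_sun


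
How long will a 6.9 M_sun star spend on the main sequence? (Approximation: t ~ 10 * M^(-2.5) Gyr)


t = 10 * M^(-2.5) = 10 * 6.9^(-2.5) = 0.08

0.08 Gyr


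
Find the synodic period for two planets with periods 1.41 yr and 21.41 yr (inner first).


1/P_syn = |1/P1 - 1/P2| = |1/1.41 - 1/21.41| => P_syn = 1.5094

1.5094 years


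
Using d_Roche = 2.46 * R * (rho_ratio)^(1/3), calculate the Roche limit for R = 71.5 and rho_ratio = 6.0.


d_Roche = 2.46 * 71.5 * 6.0^(1/3) = 319.6133

319.6133


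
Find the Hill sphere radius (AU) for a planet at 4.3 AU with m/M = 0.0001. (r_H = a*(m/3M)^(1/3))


r_H = a * (m/3M)^(1/3) = 4.3 * (0.0001/3)^(1/3) = 0.1384

0.1384 AU


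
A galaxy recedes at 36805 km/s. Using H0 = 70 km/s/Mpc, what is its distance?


d = v / H0 = 36805 / 70 = 525.7857

525.7857 Mpc


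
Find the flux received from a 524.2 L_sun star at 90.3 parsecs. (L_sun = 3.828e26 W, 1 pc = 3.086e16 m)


F = L / (4*pi*d^2) = 2.007e+29 / (4*pi*(2.787e+18)^2) = 2.056e-09

2.056e-09 W/m^2


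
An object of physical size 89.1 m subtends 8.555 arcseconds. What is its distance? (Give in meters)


D = size / theta_rad, theta_rad = 8.555 * pi/(180*3600) = 4.148e-05, D = 2.148e+06

2.148e+06 m


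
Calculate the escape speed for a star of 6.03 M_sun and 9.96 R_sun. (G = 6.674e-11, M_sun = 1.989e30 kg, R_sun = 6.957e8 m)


M = 6.03 * 1.989e30 kg = 1.199367e+31 kg; R = 9.96 * 6.957e8 m = 6.929172e+09 m. v_esc = sqrt(2GM/R) = sqrt(2 * 6.674e-11 * 1.199367e+31 / 6.929172e+09) = 480666.0802

480666.0802 m/s


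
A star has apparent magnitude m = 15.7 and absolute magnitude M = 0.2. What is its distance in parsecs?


d = 10^((m - M + 5)/5) = 10^((15.7 - 0.2 + 5)/5) = 12589.2541

12589.2541 pc


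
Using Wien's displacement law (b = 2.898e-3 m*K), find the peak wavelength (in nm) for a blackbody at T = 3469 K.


lam_max = b / T = 2.898e-3 / 3469 = 8.354e-07 m = 835.3993 nm

835.3993 nm


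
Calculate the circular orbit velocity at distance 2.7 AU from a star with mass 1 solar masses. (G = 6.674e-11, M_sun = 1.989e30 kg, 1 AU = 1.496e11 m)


v = sqrt(GM/r) = sqrt(6.674e-11 * 1.989e+30 / 4.039e+11) = 18128.5394

18128.5394 m/s


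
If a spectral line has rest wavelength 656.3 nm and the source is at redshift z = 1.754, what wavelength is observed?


lam_obs = lam_emit * (1 + z) = 656.3 * (1 + 1.754) = 1807.4502

1807.4502 nm


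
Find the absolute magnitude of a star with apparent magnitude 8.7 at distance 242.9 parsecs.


M = m - 5*log10(d) + 5 = 8.7 - 5*log10(242.9) + 5 = 1.7729

1.7729


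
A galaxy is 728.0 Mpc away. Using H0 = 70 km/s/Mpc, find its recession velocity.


v = H0 * d = 70 * 728.0 = 50960.0

50960.0 km/s


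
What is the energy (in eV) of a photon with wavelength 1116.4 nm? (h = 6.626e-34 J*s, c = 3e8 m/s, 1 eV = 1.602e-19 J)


E = hc/lambda = 6.626e-34 * 3e8 / 1.116e-06 = 1.781e-19 J = 1.1115 eV

1.1115 eV


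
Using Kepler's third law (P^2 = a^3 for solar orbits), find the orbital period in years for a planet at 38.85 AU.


P = a^(3/2) = 38.85^1.5 = 242.1511

242.1511 years


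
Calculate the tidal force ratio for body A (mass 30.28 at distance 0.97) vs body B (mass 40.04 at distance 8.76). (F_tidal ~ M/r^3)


Ratio = (M1/r1^3) / (M2/r2^3) = (30.28/0.97^3) / (40.04/8.76^3) = 557.0048

557.0048


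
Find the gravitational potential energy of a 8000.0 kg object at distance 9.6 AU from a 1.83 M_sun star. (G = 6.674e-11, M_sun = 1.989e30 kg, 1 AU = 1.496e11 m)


M = 1.83 * 1.989e30 kg = 3.63987e+30 kg; r = 9.6 AU * 1.496e11 m/AU = 1.43616e+12 m. U = -GM*m/r = -(6.674e-11 * 3.63987e+30 * 8000.0) / 1.43616e+12 = -1.353e+12

-1.353e+12 J


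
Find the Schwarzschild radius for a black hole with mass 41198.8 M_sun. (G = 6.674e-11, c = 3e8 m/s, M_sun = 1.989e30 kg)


M = 41198.8 * 1.989e30 kg = 8.19444132e+34 kg. rs = 2GM/c^2 = 2 * 6.674e-11 * 8.19444132e+34 / (3e8)^2 = 1.215e+08

1.215e+08 m


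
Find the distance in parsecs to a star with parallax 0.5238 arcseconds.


d = 1/p = 1/0.5238 = 1.9091

1.9091 pc


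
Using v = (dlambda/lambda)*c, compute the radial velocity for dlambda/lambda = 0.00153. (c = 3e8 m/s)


v = (dlambda/lambda) * c = 0.00153 * 3e8 = 459000.0

459000.0 m/s


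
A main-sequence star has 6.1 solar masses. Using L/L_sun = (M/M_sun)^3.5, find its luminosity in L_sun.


L/L_sun = (M/M_sun)^3.5 = 6.1^3.5 = 560.6017

560.6017 L_sun


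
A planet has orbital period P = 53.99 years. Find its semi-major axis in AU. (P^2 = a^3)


a = P^(2/3) = 53.99^(2/3) = 14.2848

14.2848 AU


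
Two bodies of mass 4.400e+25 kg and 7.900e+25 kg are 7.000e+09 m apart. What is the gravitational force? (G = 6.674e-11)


F = G*m1*m2/r^2 = 6.674e-11 * 4.400e+25 * 7.900e+25 / (7.000e+09)^2 = 6.674e-11 * 3.476e+51 / 4.900e+19 = 4.734e+21

4.734e+21 N


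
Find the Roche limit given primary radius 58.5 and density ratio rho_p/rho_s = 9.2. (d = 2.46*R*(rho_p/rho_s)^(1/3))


d_Roche = 2.46 * 58.5 * 9.2^(1/3) = 301.546

301.546


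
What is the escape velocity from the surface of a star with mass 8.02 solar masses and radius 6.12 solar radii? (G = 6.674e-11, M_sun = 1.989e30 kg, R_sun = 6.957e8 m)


M = 8.02 * 1.989e30 kg = 1.595178e+31 kg; R = 6.12 * 6.957e8 m = 4.257684e+09 m. v_esc = sqrt(2GM/R) = sqrt(2 * 6.674e-11 * 1.595178e+31 / 4.257684e+09) = 707173.474

707173.474 m/s


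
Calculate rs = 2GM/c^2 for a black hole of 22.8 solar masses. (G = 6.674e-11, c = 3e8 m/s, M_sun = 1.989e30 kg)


M = 22.8 * 1.989e30 kg = 4.53492e+31 kg. rs = 2GM/c^2 = 2 * 6.674e-11 * 4.53492e+31 / (3e8)^2 = 67257.9024

67257.9024 m


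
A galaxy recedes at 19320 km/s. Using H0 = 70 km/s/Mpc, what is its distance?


d = v / H0 = 19320 / 70 = 276.0

276.0 Mpc


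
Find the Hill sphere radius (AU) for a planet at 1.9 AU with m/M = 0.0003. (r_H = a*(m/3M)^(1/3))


r_H = a * (m/3M)^(1/3) = 1.9 * (0.0003/3)^(1/3) = 0.0882

0.0882 AU


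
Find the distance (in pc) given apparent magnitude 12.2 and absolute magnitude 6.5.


d = 10^((m - M + 5)/5) = 10^((12.2 - 6.5 + 5)/5) = 138.0384

138.0384 pc


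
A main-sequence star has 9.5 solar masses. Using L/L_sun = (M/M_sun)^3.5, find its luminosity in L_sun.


L/L_sun = (M/M_sun)^3.5 = 9.5^3.5 = 2642.6072

2642.6072 L_sun


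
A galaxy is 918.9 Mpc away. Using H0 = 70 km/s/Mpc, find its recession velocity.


v = H0 * d = 70 * 918.9 = 64323.0

64323.0 km/s


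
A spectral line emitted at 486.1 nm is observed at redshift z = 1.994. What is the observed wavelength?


lam_obs = lam_emit * (1 + z) = 486.1 * (1 + 1.994) = 1455.3834

1455.3834 nm


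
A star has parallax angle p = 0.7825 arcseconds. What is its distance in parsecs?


d = 1/p = 1/0.7825 = 1.278

1.278 pc


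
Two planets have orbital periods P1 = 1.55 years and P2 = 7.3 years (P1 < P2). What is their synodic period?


1/P_syn = |1/P1 - 1/P2| = |1/1.55 - 1/7.3| => P_syn = 1.9678

1.9678 years


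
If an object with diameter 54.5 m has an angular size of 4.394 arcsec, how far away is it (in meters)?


D = size / theta_rad, theta_rad = 4.394 * pi/(180*3600) = 2.130e-05, D = 2.558e+06

2.558e+06 m


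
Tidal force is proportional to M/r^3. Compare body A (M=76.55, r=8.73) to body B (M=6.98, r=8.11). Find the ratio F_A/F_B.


Ratio = (M1/r1^3) / (M2/r2^3) = (76.55/8.73^3) / (6.98/8.11^3) = 8.7924

8.7924


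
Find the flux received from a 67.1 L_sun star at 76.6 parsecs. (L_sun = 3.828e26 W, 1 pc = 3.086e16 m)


F = L / (4*pi*d^2) = 2.569e+28 / (4*pi*(2.364e+18)^2) = 3.658e-10

3.658e-10 W/m^2


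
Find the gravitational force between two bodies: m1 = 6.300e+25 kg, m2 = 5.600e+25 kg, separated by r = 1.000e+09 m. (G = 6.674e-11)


F = G*m1*m2/r^2 = 6.674e-11 * 6.300e+25 * 5.600e+25 / (1.000e+09)^2 = 6.674e-11 * 3.528e+51 / 1.000e+18 = 2.355e+23

2.355e+23 N


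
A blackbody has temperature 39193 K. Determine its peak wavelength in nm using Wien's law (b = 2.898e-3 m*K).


lam_max = b / T = 2.898e-3 / 39193 = 7.394e-08 m = 73.9418 nm

73.9418 nm


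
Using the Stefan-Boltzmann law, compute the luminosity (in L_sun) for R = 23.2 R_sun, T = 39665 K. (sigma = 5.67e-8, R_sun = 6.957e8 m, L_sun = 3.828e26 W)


R = 23.2 * 6.957e8 m = 1.614024e+10 m. L = 4*pi*R^2*sigma*T^4 = 4*pi*(1.614024e+10)^2 * 5.67e-8 * 39665^4 = 4.594547374e+32 W. L/L_sun = 4.594547374e+32 / 3.828e26 = 1.200e+06

1.200e+06 L_sun


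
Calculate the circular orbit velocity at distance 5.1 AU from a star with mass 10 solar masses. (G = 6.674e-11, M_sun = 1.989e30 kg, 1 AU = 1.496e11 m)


v = sqrt(GM/r) = sqrt(6.674e-11 * 1.989e+31 / 7.630e+11) = 41711.865

41711.865 m/s


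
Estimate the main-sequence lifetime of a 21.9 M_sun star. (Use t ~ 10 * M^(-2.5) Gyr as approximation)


t = 10 * M^(-2.5) = 10 * 21.9^(-2.5) = 0.0045

0.0045 Gyr


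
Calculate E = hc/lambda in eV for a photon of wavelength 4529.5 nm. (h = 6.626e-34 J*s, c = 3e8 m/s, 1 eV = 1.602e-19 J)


E = hc/lambda = 6.626e-34 * 3e8 / 4.530e-06 = 4.389e-20 J = 0.2739 eV

0.2739 eV


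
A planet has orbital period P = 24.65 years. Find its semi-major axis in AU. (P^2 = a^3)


a = P^(2/3) = 24.65^(2/3) = 8.4699

8.4699 AU


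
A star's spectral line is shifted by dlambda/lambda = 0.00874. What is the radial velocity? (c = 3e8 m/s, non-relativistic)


v = (dlambda/lambda) * c = 0.00874 * 3e8 = 2.622e+06

2.622e+06 m/s


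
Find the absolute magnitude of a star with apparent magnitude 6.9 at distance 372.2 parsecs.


M = m - 5*log10(d) + 5 = 6.9 - 5*log10(372.2) + 5 = -0.9539

-0.9539


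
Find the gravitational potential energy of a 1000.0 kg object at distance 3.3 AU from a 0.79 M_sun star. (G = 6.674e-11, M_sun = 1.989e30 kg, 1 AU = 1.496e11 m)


M = 0.79 * 1.989e30 kg = 1.57131e+30 kg; r = 3.3 AU * 1.496e11 m/AU = 4.9368e+11 m. U = -GM*m/r = -(6.674e-11 * 1.57131e+30 * 1000.0) / 4.9368e+11 = -2.124e+11

-2.124e+11 J


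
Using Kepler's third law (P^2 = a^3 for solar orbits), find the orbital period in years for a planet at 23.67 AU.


P = a^(3/2) = 23.67^1.5 = 115.1589

115.1589 years


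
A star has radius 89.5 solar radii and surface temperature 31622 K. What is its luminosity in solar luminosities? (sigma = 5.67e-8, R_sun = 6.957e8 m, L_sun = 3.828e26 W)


R = 89.5 * 6.957e8 m = 6.226515e+10 m. L = 4*pi*R^2*sigma*T^4 = 4*pi*(6.226515e+10)^2 * 5.67e-8 * 31622^4 = 2.762105977e+33 W. L/L_sun = 2.762105977e+33 / 3.828e26 = 7.216e+06

7.216e+06 L_sun


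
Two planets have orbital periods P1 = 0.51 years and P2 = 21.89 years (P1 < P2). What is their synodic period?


1/P_syn = |1/P1 - 1/P2| = |1/0.51 - 1/21.89| => P_syn = 0.5222

0.5222 years


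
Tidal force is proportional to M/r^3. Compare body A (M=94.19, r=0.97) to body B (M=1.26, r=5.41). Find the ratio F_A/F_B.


Ratio = (M1/r1^3) / (M2/r2^3) = (94.19/0.97^3) / (1.26/5.41^3) = 12969.13

12969.13


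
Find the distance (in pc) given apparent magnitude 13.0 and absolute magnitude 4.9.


d = 10^((m - M + 5)/5) = 10^((13.0 - 4.9 + 5)/5) = 416.8694

416.8694 pc


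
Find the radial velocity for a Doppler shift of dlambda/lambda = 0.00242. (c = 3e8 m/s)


v = (dlambda/lambda) * c = 0.00242 * 3e8 = 726000.0

726000.0 m/s


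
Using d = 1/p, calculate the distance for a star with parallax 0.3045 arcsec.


d = 1/p = 1/0.3045 = 3.2841

3.2841 pc


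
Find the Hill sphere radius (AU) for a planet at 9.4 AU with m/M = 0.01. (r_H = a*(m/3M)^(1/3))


r_H = a * (m/3M)^(1/3) = 9.4 * (0.01/3)^(1/3) = 1.4042

1.4042 AU


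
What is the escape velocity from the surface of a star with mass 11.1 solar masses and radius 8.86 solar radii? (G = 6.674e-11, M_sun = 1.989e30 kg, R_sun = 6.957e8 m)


M = 11.1 * 1.989e30 kg = 2.20779e+31 kg; R = 8.86 * 6.957e8 m = 6.163902e+09 m. v_esc = sqrt(2GM/R) = sqrt(2 * 6.674e-11 * 2.20779e+31 / 6.163902e+09) = 691447.3513

691447.3513 m/s


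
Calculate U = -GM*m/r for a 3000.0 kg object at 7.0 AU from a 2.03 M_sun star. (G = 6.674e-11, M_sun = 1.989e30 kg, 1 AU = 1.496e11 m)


M = 2.03 * 1.989e30 kg = 4.03767e+30 kg; r = 7.0 AU * 1.496e11 m/AU = 1.0472e+12 m. U = -GM*m/r = -(6.674e-11 * 4.03767e+30 * 3000.0) / 1.0472e+12 = -7.720e+11

-7.720e+11 J


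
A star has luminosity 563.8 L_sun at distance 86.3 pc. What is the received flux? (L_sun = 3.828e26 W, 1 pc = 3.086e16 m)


F = L / (4*pi*d^2) = 2.158e+29 / (4*pi*(2.663e+18)^2) = 2.421e-09

2.421e-09 W/m^2


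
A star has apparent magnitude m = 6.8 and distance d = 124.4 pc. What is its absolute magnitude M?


M = m - 5*log10(d) + 5 = 6.8 - 5*log10(124.4) + 5 = 1.3259

1.3259


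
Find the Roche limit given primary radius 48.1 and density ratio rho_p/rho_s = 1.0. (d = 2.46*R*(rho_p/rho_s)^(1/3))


d_Roche = 2.46 * 48.1 * 1.0^(1/3) = 118.326

118.326


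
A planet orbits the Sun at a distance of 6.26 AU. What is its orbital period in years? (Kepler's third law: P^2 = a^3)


P = a^(3/2) = 6.26^1.5 = 15.6625

15.6625 years


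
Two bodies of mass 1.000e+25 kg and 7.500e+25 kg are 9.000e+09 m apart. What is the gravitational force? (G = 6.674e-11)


F = G*m1*m2/r^2 = 6.674e-11 * 1.000e+25 * 7.500e+25 / (9.000e+09)^2 = 6.674e-11 * 7.500e+50 / 8.100e+19 = 6.180e+20

6.180e+20 N


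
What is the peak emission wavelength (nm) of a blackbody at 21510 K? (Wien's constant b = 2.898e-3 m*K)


lam_max = b / T = 2.898e-3 / 21510 = 1.347e-07 m = 134.728 nm

134.728 nm


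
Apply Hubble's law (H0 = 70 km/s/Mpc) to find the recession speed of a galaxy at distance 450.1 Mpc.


v = H0 * d = 70 * 450.1 = 31507.0

31507.0 km/s


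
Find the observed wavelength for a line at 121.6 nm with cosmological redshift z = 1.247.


lam_obs = lam_emit * (1 + z) = 121.6 * (1 + 1.247) = 273.2352

273.2352 nm


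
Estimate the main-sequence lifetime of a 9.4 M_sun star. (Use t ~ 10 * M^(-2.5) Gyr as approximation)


t = 10 * M^(-2.5) = 10 * 9.4^(-2.5) = 0.0369

0.0369 Gyr


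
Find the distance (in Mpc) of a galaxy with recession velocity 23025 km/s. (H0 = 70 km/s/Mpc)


d = v / H0 = 23025 / 70 = 328.9286

328.9286 Mpc


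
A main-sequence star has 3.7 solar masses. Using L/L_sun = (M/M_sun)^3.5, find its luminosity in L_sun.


L/L_sun = (M/M_sun)^3.5 = 3.7^3.5 = 97.433

97.433 L_sun


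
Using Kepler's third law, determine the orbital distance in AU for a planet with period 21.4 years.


a = P^(2/3) = 21.4^(2/3) = 7.708

7.708 AU


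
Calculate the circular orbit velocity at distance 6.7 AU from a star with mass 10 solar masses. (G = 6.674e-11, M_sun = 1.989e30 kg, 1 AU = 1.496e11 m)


v = sqrt(GM/r) = sqrt(6.674e-11 * 1.989e+31 / 1.002e+12) = 36392.1149

36392.1149 m/s


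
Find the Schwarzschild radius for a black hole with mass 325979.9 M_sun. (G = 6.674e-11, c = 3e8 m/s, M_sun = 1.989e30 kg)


M = 325979.9 * 1.989e30 kg = 6.483740211e+35 kg. rs = 2GM/c^2 = 2 * 6.674e-11 * 6.483740211e+35 / (3e8)^2 = 9.616e+08

9.616e+08 m


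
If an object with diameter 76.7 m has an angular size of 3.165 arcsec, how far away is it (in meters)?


D = size / theta_rad, theta_rad = 3.165 * pi/(180*3600) = 1.534e-05, D = 4.999e+06

4.999e+06 m


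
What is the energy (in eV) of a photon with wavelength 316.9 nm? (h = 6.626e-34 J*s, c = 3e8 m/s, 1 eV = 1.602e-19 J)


E = hc/lambda = 6.626e-34 * 3e8 / 3.169e-07 = 6.273e-19 J = 3.9155 eV

3.9155 eV


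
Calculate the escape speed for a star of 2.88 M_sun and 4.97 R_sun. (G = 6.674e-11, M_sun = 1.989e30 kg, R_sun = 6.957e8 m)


M = 2.88 * 1.989e30 kg = 5.72832e+30 kg; R = 4.97 * 6.957e8 m = 3.457629e+09 m. v_esc = sqrt(2GM/R) = sqrt(2 * 6.674e-11 * 5.72832e+30 / 3.457629e+09) = 470254.0433

470254.0433 m/s


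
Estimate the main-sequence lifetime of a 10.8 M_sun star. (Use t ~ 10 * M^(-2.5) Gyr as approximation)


t = 10 * M^(-2.5) = 10 * 10.8^(-2.5) = 0.0261

0.0261 Gyr


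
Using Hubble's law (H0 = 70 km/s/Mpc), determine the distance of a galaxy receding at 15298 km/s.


d = v / H0 = 15298 / 70 = 218.5429

218.5429 Mpc


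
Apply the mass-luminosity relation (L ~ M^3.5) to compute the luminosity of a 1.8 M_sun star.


L/L_sun = (M/M_sun)^3.5 = 1.8^3.5 = 7.8244

7.8244 L_sun


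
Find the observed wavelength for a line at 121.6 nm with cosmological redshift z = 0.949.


lam_obs = lam_emit * (1 + z) = 121.6 * (1 + 0.949) = 236.9984

236.9984 nm


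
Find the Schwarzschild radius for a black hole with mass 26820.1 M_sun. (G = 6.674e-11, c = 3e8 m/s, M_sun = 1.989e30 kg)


M = 26820.1 * 1.989e30 kg = 5.33451789e+34 kg. rs = 2GM/c^2 = 2 * 6.674e-11 * 5.33451789e+34 / (3e8)^2 = 7.912e+07

7.912e+07 m


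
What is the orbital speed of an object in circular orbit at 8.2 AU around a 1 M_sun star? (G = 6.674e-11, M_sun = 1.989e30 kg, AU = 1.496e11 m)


v = sqrt(GM/r) = sqrt(6.674e-11 * 1.989e+30 / 1.227e+12) = 10402.5011

10402.5011 m/s


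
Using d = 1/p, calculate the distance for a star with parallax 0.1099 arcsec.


d = 1/p = 1/0.1099 = 9.0992

9.0992 pc


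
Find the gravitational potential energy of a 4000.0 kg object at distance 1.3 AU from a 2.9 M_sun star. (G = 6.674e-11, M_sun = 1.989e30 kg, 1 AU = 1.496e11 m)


M = 2.9 * 1.989e30 kg = 5.7681e+30 kg; r = 1.3 AU * 1.496e11 m/AU = 1.9448e+11 m. U = -GM*m/r = -(6.674e-11 * 5.7681e+30 * 4000.0) / 1.9448e+11 = -7.918e+12

-7.918e+12 J


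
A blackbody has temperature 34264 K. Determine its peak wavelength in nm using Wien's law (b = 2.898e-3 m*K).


lam_max = b / T = 2.898e-3 / 34264 = 8.458e-08 m = 84.5786 nm

84.5786 nm


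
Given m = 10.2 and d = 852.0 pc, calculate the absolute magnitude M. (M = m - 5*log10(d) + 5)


M = m - 5*log10(d) + 5 = 10.2 - 5*log10(852.0) + 5 = 0.5478

0.5478


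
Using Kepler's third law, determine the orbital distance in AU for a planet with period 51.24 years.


a = P^(2/3) = 51.24^(2/3) = 13.7956

13.7956 AU


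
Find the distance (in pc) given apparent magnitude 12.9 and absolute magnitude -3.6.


d = 10^((m - M + 5)/5) = 10^((12.9 - -3.6 + 5)/5) = 19952.6231

19952.6231 pc


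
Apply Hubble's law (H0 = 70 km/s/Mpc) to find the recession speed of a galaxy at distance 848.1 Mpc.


v = H0 * d = 70 * 848.1 = 59367.0

59367.0 km/s


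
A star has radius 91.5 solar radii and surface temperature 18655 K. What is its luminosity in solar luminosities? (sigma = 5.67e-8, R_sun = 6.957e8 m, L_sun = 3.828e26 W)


R = 91.5 * 6.957e8 m = 6.365655e+10 m. L = 4*pi*R^2*sigma*T^4 = 4*pi*(6.365655e+10)^2 * 5.67e-8 * 18655^4 = 3.496714152e+32 W. L/L_sun = 3.496714152e+32 / 3.828e26 = 913457.1976

913457.1976 L_sun


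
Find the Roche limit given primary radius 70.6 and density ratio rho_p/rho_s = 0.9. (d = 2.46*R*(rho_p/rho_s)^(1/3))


d_Roche = 2.46 * 70.6 * 0.9^(1/3) = 167.6823

167.6823


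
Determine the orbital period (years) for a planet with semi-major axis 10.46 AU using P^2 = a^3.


P = a^(3/2) = 10.46^1.5 = 33.8297

33.8297 years


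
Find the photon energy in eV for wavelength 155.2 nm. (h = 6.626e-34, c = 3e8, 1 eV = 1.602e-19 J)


E = hc/lambda = 6.626e-34 * 3e8 / 1.552e-07 = 1.281e-18 J = 7.995 eV

7.995 eV


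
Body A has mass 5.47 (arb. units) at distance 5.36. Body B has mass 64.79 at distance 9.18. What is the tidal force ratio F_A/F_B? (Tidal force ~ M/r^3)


Ratio = (M1/r1^3) / (M2/r2^3) = (5.47/5.36^3) / (64.79/9.18^3) = 0.4241

0.4241


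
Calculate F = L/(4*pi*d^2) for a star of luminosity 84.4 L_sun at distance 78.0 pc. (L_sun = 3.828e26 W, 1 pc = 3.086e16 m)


F = L / (4*pi*d^2) = 3.231e+28 / (4*pi*(2.407e+18)^2) = 4.437e-10

4.437e-10 W/m^2


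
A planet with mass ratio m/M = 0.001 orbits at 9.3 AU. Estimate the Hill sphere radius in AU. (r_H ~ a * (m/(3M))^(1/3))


r_H = a * (m/3M)^(1/3) = 9.3 * (0.001/3)^(1/3) = 0.6448

0.6448 AU


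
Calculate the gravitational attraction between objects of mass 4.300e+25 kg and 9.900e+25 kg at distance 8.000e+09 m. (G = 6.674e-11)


F = G*m1*m2/r^2 = 6.674e-11 * 4.300e+25 * 9.900e+25 / (8.000e+09)^2 = 6.674e-11 * 4.257e+51 / 6.400e+19 = 4.439e+21

4.439e+21 N


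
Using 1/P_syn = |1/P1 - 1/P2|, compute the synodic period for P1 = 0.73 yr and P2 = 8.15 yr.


1/P_syn = |1/P1 - 1/P2| = |1/0.73 - 1/8.15| => P_syn = 0.8018

0.8018 years


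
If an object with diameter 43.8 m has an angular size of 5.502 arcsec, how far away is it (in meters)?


D = size / theta_rad, theta_rad = 5.502 * pi/(180*3600) = 2.667e-05, D = 1.642e+06

1.642e+06 m


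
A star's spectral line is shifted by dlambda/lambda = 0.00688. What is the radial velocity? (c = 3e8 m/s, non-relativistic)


v = (dlambda/lambda) * c = 0.00688 * 3e8 = 2.064e+06

2.064e+06 m/s


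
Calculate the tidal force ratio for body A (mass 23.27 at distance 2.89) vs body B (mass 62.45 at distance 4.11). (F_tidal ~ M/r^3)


Ratio = (M1/r1^3) / (M2/r2^3) = (23.27/2.89^3) / (62.45/4.11^3) = 1.0718

1.0718


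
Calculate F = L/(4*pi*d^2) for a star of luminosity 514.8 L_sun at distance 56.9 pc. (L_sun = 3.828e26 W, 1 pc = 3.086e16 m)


F = L / (4*pi*d^2) = 1.971e+29 / (4*pi*(1.756e+18)^2) = 5.086e-09

5.086e-09 W/m^2


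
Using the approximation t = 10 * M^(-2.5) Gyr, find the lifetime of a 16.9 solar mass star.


t = 10 * M^(-2.5) = 10 * 16.9^(-2.5) = 0.0085

0.0085 Gyr


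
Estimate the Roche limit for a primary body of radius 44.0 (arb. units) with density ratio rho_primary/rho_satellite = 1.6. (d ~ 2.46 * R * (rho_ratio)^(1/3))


d_Roche = 2.46 * 44.0 * 1.6^(1/3) = 126.5983

126.5983


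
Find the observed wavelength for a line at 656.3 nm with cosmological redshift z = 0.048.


lam_obs = lam_emit * (1 + z) = 656.3 * (1 + 0.048) = 687.8024

687.8024 nm


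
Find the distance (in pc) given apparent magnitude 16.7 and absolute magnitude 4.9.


d = 10^((m - M + 5)/5) = 10^((16.7 - 4.9 + 5)/5) = 2290.8677

2290.8677 pc


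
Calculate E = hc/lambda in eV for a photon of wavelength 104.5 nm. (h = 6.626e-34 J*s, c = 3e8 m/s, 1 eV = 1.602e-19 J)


E = hc/lambda = 6.626e-34 * 3e8 / 1.045e-07 = 1.902e-18 J = 11.8739 eV

11.8739 eV


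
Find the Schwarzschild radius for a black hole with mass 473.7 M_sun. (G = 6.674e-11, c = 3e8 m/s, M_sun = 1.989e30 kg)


M = 473.7 * 1.989e30 kg = 9.421893e+32 kg. rs = 2GM/c^2 = 2 * 6.674e-11 * 9.421893e+32 / (3e8)^2 = 1.397e+06

1.397e+06 m


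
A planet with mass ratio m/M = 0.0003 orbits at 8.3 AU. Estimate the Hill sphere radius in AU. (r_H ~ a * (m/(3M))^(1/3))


r_H = a * (m/3M)^(1/3) = 8.3 * (0.0003/3)^(1/3) = 0.3853

0.3853 AU


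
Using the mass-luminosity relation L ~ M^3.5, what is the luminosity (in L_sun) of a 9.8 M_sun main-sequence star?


L/L_sun = (M/M_sun)^3.5 = 9.8^3.5 = 2946.397

2946.397 L_sun


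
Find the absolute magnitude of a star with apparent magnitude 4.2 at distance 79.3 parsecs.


M = m - 5*log10(d) + 5 = 4.2 - 5*log10(79.3) + 5 = -0.2964

-0.2964


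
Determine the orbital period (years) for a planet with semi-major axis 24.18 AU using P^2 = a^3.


P = a^(3/2) = 24.18^1.5 = 118.9007

118.9007 years


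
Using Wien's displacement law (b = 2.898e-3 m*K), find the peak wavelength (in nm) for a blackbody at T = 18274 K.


lam_max = b / T = 2.898e-3 / 18274 = 1.586e-07 m = 158.586 nm

158.586 nm


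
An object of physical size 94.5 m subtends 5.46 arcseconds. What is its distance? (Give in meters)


D = size / theta_rad, theta_rad = 5.46 * pi/(180*3600) = 2.647e-05, D = 3.570e+06

3.570e+06 m


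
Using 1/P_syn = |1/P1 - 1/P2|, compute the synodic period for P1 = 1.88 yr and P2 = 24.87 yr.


1/P_syn = |1/P1 - 1/P2| = |1/1.88 - 1/24.87| => P_syn = 2.0337

2.0337 years


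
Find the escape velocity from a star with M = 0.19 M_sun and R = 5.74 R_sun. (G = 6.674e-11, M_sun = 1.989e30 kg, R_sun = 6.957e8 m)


M = 0.19 * 1.989e30 kg = 3.7791e+29 kg; R = 5.74 * 6.957e8 m = 3.993318e+09 m. v_esc = sqrt(2GM/R) = sqrt(2 * 6.674e-11 * 3.7791e+29 / 3.993318e+09) = 112391.9854

112391.9854 m/s


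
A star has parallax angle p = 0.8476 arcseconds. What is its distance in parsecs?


d = 1/p = 1/0.8476 = 1.1798

1.1798 pc


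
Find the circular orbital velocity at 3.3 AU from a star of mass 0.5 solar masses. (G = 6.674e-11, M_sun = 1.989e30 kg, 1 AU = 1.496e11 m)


v = sqrt(GM/r) = sqrt(6.674e-11 * 9.945e+29 / 4.937e+11) = 11595.0527

11595.0527 m/s


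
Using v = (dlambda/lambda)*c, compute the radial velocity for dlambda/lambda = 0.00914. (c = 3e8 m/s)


v = (dlambda/lambda) * c = 0.00914 * 3e8 = 2.742e+06

2.742e+06 m/s


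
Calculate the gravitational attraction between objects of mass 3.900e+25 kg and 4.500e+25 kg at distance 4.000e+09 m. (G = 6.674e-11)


F = G*m1*m2/r^2 = 6.674e-11 * 3.900e+25 * 4.500e+25 / (4.000e+09)^2 = 6.674e-11 * 1.755e+51 / 1.600e+19 = 7.321e+21

7.321e+21 N


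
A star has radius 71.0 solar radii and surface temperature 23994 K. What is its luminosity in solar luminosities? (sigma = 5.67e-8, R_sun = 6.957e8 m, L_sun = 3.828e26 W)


R = 71.0 * 6.957e8 m = 4.93947e+10 m. L = 4*pi*R^2*sigma*T^4 = 4*pi*(4.93947e+10)^2 * 5.67e-8 * 23994^4 = 5.761880477e+32 W. L/L_sun = 5.761880477e+32 / 3.828e26 = 1.505e+06

1.505e+06 L_sun


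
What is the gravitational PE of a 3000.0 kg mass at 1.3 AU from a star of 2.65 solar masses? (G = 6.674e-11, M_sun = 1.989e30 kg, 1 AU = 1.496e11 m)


M = 2.65 * 1.989e30 kg = 5.27085e+30 kg; r = 1.3 AU * 1.496e11 m/AU = 1.9448e+11 m. U = -GM*m/r = -(6.674e-11 * 5.27085e+30 * 3000.0) / 1.9448e+11 = -5.426e+12

-5.426e+12 J


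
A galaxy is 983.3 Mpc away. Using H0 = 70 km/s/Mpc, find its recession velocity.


v = H0 * d = 70 * 983.3 = 68831.0

68831.0 km/s


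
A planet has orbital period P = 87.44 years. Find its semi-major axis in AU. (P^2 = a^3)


a = P^(2/3) = 87.44^(2/3) = 19.7003

19.7003 AU


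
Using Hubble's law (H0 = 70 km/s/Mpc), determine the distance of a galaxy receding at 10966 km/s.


d = v / H0 = 10966 / 70 = 156.6571

156.6571 Mpc


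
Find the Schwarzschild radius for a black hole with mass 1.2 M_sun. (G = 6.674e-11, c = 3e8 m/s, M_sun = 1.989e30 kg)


M = 1.2 * 1.989e30 kg = 2.3868e+30 kg. rs = 2GM/c^2 = 2 * 6.674e-11 * 2.3868e+30 / (3e8)^2 = 3539.8896

3539.8896 m


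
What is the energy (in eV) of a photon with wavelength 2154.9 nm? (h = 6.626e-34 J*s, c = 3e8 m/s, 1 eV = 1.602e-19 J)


E = hc/lambda = 6.626e-34 * 3e8 / 2.155e-06 = 9.225e-20 J = 0.5758 eV

0.5758 eV


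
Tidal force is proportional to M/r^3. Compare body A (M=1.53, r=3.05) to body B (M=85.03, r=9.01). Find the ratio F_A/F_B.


Ratio = (M1/r1^3) / (M2/r2^3) = (1.53/3.05^3) / (85.03/9.01^3) = 0.4639

0.4639


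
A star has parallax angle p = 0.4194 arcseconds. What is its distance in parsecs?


d = 1/p = 1/0.4194 = 2.3844

2.3844 pc


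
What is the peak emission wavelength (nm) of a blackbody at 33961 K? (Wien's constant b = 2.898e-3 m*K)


lam_max = b / T = 2.898e-3 / 33961 = 8.533e-08 m = 85.3332 nm

85.3332 nm


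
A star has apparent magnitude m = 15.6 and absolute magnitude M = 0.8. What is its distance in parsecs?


d = 10^((m - M + 5)/5) = 10^((15.6 - 0.8 + 5)/5) = 9120.1084

9120.1084 pc


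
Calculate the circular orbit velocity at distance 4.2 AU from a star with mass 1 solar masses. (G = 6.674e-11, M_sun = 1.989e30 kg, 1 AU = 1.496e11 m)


v = sqrt(GM/r) = sqrt(6.674e-11 * 1.989e+30 / 6.283e+11) = 14535.1678

14535.1678 m/s


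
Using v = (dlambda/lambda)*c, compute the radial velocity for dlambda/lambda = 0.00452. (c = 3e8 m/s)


v = (dlambda/lambda) * c = 0.00452 * 3e8 = 1.356e+06

1.356e+06 m/s


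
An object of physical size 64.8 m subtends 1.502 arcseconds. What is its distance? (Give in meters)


D = size / theta_rad, theta_rad = 1.502 * pi/(180*3600) = 7.282e-06, D = 8.899e+06

8.899e+06 m


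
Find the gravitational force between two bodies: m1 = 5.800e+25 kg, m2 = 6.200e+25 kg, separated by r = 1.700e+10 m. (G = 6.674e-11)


F = G*m1*m2/r^2 = 6.674e-11 * 5.800e+25 * 6.200e+25 / (1.700e+10)^2 = 6.674e-11 * 3.596e+51 / 2.890e+20 = 8.304e+20

8.304e+20 N


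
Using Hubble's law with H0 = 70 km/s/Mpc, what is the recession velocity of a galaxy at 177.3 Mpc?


v = H0 * d = 70 * 177.3 = 12411.0

12411.0 km/s


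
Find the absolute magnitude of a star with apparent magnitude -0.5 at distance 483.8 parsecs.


M = m - 5*log10(d) + 5 = -0.5 - 5*log10(483.8) + 5 = -8.9233

-8.9233


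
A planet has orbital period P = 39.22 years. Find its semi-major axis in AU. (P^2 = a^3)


a = P^(2/3) = 39.22^(2/3) = 11.5435

11.5435 AU


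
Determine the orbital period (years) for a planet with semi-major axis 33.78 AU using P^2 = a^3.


P = a^(3/2) = 33.78^1.5 = 196.3313

196.3313 years


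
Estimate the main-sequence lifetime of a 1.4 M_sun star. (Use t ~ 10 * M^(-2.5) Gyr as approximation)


t = 10 * M^(-2.5) = 10 * 1.4^(-2.5) = 4.312

4.312 Gyr


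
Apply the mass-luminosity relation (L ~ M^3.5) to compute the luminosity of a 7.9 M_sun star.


L/L_sun = (M/M_sun)^3.5 = 7.9^3.5 = 1385.7817

1385.7817 L_sun


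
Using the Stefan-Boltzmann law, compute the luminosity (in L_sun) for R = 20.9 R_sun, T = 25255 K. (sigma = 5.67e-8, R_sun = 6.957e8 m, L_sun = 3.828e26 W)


R = 20.9 * 6.957e8 m = 1.454013e+10 m. L = 4*pi*R^2*sigma*T^4 = 4*pi*(1.454013e+10)^2 * 5.67e-8 * 25255^4 = 6.128003339e+31 W. L/L_sun = 6.128003339e+31 / 3.828e26 = 160083.6818

160083.6818 L_sun


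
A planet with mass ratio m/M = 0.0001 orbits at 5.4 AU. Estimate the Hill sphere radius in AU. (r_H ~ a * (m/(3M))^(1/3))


r_H = a * (m/3M)^(1/3) = 5.4 * (0.0001/3)^(1/3) = 0.1738

0.1738 AU
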